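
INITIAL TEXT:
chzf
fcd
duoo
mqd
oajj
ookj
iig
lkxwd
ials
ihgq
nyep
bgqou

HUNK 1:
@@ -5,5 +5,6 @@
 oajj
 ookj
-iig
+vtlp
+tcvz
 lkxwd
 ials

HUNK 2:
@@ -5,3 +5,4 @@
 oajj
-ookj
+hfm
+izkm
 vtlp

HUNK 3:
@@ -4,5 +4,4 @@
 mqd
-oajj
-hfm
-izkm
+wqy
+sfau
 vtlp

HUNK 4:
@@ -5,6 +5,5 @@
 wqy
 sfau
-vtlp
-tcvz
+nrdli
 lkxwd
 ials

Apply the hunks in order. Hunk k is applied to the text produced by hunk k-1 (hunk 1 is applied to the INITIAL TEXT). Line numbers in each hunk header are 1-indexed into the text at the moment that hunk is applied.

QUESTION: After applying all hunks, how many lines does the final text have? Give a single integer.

Answer: 12

Derivation:
Hunk 1: at line 5 remove [iig] add [vtlp,tcvz] -> 13 lines: chzf fcd duoo mqd oajj ookj vtlp tcvz lkxwd ials ihgq nyep bgqou
Hunk 2: at line 5 remove [ookj] add [hfm,izkm] -> 14 lines: chzf fcd duoo mqd oajj hfm izkm vtlp tcvz lkxwd ials ihgq nyep bgqou
Hunk 3: at line 4 remove [oajj,hfm,izkm] add [wqy,sfau] -> 13 lines: chzf fcd duoo mqd wqy sfau vtlp tcvz lkxwd ials ihgq nyep bgqou
Hunk 4: at line 5 remove [vtlp,tcvz] add [nrdli] -> 12 lines: chzf fcd duoo mqd wqy sfau nrdli lkxwd ials ihgq nyep bgqou
Final line count: 12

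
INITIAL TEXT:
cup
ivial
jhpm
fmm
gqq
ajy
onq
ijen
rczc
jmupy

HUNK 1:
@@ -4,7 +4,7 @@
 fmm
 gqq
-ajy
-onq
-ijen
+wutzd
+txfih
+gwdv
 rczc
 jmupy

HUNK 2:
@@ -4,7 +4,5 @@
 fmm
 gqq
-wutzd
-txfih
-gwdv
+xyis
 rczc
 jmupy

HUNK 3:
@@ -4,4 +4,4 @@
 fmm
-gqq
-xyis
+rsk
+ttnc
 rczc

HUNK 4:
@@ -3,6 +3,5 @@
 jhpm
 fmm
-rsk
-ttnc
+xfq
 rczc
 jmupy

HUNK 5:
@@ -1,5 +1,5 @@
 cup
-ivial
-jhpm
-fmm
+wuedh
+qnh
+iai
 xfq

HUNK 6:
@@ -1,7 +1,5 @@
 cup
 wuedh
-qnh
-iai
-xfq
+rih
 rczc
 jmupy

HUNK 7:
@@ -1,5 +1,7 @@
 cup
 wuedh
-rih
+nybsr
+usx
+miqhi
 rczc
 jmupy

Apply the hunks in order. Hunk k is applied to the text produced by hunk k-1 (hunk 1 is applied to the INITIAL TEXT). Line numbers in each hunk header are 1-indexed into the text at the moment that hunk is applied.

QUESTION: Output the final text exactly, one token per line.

Answer: cup
wuedh
nybsr
usx
miqhi
rczc
jmupy

Derivation:
Hunk 1: at line 4 remove [ajy,onq,ijen] add [wutzd,txfih,gwdv] -> 10 lines: cup ivial jhpm fmm gqq wutzd txfih gwdv rczc jmupy
Hunk 2: at line 4 remove [wutzd,txfih,gwdv] add [xyis] -> 8 lines: cup ivial jhpm fmm gqq xyis rczc jmupy
Hunk 3: at line 4 remove [gqq,xyis] add [rsk,ttnc] -> 8 lines: cup ivial jhpm fmm rsk ttnc rczc jmupy
Hunk 4: at line 3 remove [rsk,ttnc] add [xfq] -> 7 lines: cup ivial jhpm fmm xfq rczc jmupy
Hunk 5: at line 1 remove [ivial,jhpm,fmm] add [wuedh,qnh,iai] -> 7 lines: cup wuedh qnh iai xfq rczc jmupy
Hunk 6: at line 1 remove [qnh,iai,xfq] add [rih] -> 5 lines: cup wuedh rih rczc jmupy
Hunk 7: at line 1 remove [rih] add [nybsr,usx,miqhi] -> 7 lines: cup wuedh nybsr usx miqhi rczc jmupy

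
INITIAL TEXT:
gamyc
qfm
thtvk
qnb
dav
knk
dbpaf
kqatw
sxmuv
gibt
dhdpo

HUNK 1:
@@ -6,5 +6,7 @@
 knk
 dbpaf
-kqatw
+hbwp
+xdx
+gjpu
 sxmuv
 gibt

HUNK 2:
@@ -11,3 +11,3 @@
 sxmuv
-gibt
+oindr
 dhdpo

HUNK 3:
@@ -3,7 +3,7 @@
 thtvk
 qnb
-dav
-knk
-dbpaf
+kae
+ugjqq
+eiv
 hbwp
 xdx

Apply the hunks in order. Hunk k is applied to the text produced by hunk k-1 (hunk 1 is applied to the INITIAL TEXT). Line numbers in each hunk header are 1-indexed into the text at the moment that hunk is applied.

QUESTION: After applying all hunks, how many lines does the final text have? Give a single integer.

Answer: 13

Derivation:
Hunk 1: at line 6 remove [kqatw] add [hbwp,xdx,gjpu] -> 13 lines: gamyc qfm thtvk qnb dav knk dbpaf hbwp xdx gjpu sxmuv gibt dhdpo
Hunk 2: at line 11 remove [gibt] add [oindr] -> 13 lines: gamyc qfm thtvk qnb dav knk dbpaf hbwp xdx gjpu sxmuv oindr dhdpo
Hunk 3: at line 3 remove [dav,knk,dbpaf] add [kae,ugjqq,eiv] -> 13 lines: gamyc qfm thtvk qnb kae ugjqq eiv hbwp xdx gjpu sxmuv oindr dhdpo
Final line count: 13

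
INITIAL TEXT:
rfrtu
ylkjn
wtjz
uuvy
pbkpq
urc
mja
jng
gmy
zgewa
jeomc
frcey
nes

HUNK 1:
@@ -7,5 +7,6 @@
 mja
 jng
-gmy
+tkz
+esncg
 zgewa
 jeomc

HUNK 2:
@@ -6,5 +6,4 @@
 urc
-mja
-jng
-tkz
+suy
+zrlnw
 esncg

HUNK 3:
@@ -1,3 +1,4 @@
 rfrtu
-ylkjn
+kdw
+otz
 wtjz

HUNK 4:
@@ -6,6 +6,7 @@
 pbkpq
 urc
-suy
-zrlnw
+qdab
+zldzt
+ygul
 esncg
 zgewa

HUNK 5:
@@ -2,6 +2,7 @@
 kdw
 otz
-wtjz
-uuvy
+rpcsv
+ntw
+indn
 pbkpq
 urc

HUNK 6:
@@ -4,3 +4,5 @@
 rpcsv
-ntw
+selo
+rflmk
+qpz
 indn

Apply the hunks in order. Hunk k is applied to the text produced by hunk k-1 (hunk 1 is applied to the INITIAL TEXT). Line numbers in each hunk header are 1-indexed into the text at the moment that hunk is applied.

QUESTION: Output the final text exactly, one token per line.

Answer: rfrtu
kdw
otz
rpcsv
selo
rflmk
qpz
indn
pbkpq
urc
qdab
zldzt
ygul
esncg
zgewa
jeomc
frcey
nes

Derivation:
Hunk 1: at line 7 remove [gmy] add [tkz,esncg] -> 14 lines: rfrtu ylkjn wtjz uuvy pbkpq urc mja jng tkz esncg zgewa jeomc frcey nes
Hunk 2: at line 6 remove [mja,jng,tkz] add [suy,zrlnw] -> 13 lines: rfrtu ylkjn wtjz uuvy pbkpq urc suy zrlnw esncg zgewa jeomc frcey nes
Hunk 3: at line 1 remove [ylkjn] add [kdw,otz] -> 14 lines: rfrtu kdw otz wtjz uuvy pbkpq urc suy zrlnw esncg zgewa jeomc frcey nes
Hunk 4: at line 6 remove [suy,zrlnw] add [qdab,zldzt,ygul] -> 15 lines: rfrtu kdw otz wtjz uuvy pbkpq urc qdab zldzt ygul esncg zgewa jeomc frcey nes
Hunk 5: at line 2 remove [wtjz,uuvy] add [rpcsv,ntw,indn] -> 16 lines: rfrtu kdw otz rpcsv ntw indn pbkpq urc qdab zldzt ygul esncg zgewa jeomc frcey nes
Hunk 6: at line 4 remove [ntw] add [selo,rflmk,qpz] -> 18 lines: rfrtu kdw otz rpcsv selo rflmk qpz indn pbkpq urc qdab zldzt ygul esncg zgewa jeomc frcey nes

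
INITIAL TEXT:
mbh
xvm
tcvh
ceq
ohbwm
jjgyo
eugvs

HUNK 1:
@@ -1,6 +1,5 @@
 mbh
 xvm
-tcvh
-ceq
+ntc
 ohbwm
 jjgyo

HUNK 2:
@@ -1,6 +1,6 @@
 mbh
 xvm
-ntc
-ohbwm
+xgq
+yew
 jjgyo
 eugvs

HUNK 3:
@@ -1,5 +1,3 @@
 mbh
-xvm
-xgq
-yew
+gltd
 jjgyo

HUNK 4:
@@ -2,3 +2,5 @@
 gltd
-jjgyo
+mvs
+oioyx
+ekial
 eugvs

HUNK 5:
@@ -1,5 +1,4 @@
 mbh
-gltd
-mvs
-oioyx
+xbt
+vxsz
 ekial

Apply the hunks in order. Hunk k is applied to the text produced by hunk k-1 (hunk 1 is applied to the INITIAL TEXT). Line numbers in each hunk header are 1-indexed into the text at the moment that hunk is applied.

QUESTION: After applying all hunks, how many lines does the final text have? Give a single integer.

Answer: 5

Derivation:
Hunk 1: at line 1 remove [tcvh,ceq] add [ntc] -> 6 lines: mbh xvm ntc ohbwm jjgyo eugvs
Hunk 2: at line 1 remove [ntc,ohbwm] add [xgq,yew] -> 6 lines: mbh xvm xgq yew jjgyo eugvs
Hunk 3: at line 1 remove [xvm,xgq,yew] add [gltd] -> 4 lines: mbh gltd jjgyo eugvs
Hunk 4: at line 2 remove [jjgyo] add [mvs,oioyx,ekial] -> 6 lines: mbh gltd mvs oioyx ekial eugvs
Hunk 5: at line 1 remove [gltd,mvs,oioyx] add [xbt,vxsz] -> 5 lines: mbh xbt vxsz ekial eugvs
Final line count: 5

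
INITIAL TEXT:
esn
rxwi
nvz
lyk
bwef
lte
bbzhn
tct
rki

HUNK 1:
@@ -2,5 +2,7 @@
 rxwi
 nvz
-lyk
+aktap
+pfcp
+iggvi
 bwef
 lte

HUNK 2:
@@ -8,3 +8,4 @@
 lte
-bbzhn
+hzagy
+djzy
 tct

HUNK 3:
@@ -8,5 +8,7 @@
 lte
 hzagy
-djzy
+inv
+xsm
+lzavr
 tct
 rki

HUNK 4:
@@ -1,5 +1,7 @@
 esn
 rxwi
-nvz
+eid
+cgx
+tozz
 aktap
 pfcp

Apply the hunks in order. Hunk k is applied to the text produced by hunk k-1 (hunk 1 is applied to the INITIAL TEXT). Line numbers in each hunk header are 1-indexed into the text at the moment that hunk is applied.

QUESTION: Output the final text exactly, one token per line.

Hunk 1: at line 2 remove [lyk] add [aktap,pfcp,iggvi] -> 11 lines: esn rxwi nvz aktap pfcp iggvi bwef lte bbzhn tct rki
Hunk 2: at line 8 remove [bbzhn] add [hzagy,djzy] -> 12 lines: esn rxwi nvz aktap pfcp iggvi bwef lte hzagy djzy tct rki
Hunk 3: at line 8 remove [djzy] add [inv,xsm,lzavr] -> 14 lines: esn rxwi nvz aktap pfcp iggvi bwef lte hzagy inv xsm lzavr tct rki
Hunk 4: at line 1 remove [nvz] add [eid,cgx,tozz] -> 16 lines: esn rxwi eid cgx tozz aktap pfcp iggvi bwef lte hzagy inv xsm lzavr tct rki

Answer: esn
rxwi
eid
cgx
tozz
aktap
pfcp
iggvi
bwef
lte
hzagy
inv
xsm
lzavr
tct
rki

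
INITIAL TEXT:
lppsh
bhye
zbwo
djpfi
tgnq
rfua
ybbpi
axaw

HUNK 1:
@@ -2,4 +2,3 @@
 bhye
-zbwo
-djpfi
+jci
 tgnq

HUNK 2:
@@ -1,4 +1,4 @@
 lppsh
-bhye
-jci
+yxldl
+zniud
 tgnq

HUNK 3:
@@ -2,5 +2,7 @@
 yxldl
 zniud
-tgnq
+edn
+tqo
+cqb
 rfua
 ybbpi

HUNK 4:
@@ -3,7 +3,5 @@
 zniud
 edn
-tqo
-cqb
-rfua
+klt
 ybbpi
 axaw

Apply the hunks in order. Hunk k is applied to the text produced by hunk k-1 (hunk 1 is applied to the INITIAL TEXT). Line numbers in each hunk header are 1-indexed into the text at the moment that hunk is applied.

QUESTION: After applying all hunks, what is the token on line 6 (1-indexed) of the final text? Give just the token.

Answer: ybbpi

Derivation:
Hunk 1: at line 2 remove [zbwo,djpfi] add [jci] -> 7 lines: lppsh bhye jci tgnq rfua ybbpi axaw
Hunk 2: at line 1 remove [bhye,jci] add [yxldl,zniud] -> 7 lines: lppsh yxldl zniud tgnq rfua ybbpi axaw
Hunk 3: at line 2 remove [tgnq] add [edn,tqo,cqb] -> 9 lines: lppsh yxldl zniud edn tqo cqb rfua ybbpi axaw
Hunk 4: at line 3 remove [tqo,cqb,rfua] add [klt] -> 7 lines: lppsh yxldl zniud edn klt ybbpi axaw
Final line 6: ybbpi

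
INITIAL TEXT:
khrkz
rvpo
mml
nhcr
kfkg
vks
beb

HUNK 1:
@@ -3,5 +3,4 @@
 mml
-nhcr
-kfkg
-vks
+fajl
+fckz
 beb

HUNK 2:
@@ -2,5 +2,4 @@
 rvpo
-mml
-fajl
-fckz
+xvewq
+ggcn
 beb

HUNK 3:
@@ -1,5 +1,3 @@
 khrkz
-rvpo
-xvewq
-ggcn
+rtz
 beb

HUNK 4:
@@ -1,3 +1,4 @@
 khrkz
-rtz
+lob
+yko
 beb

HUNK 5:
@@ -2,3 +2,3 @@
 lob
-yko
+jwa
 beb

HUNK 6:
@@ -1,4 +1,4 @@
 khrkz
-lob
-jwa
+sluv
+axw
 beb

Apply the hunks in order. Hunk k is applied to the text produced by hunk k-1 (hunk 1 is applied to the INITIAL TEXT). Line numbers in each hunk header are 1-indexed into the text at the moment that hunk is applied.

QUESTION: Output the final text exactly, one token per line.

Hunk 1: at line 3 remove [nhcr,kfkg,vks] add [fajl,fckz] -> 6 lines: khrkz rvpo mml fajl fckz beb
Hunk 2: at line 2 remove [mml,fajl,fckz] add [xvewq,ggcn] -> 5 lines: khrkz rvpo xvewq ggcn beb
Hunk 3: at line 1 remove [rvpo,xvewq,ggcn] add [rtz] -> 3 lines: khrkz rtz beb
Hunk 4: at line 1 remove [rtz] add [lob,yko] -> 4 lines: khrkz lob yko beb
Hunk 5: at line 2 remove [yko] add [jwa] -> 4 lines: khrkz lob jwa beb
Hunk 6: at line 1 remove [lob,jwa] add [sluv,axw] -> 4 lines: khrkz sluv axw beb

Answer: khrkz
sluv
axw
beb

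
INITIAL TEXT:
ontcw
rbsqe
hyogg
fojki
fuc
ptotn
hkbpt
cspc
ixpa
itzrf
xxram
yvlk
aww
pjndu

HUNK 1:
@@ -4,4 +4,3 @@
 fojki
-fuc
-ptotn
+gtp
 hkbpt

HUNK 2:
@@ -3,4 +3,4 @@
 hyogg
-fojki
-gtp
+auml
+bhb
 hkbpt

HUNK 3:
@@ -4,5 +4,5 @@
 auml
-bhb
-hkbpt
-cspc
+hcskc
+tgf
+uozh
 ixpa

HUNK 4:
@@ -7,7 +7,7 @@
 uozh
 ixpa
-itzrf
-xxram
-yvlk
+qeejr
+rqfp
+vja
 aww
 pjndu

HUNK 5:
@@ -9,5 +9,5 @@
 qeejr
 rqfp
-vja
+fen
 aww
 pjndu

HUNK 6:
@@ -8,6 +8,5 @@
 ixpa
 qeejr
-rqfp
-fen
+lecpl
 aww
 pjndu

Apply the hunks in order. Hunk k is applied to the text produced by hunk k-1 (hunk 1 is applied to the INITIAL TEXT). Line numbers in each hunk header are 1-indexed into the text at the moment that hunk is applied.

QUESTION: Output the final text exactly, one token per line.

Answer: ontcw
rbsqe
hyogg
auml
hcskc
tgf
uozh
ixpa
qeejr
lecpl
aww
pjndu

Derivation:
Hunk 1: at line 4 remove [fuc,ptotn] add [gtp] -> 13 lines: ontcw rbsqe hyogg fojki gtp hkbpt cspc ixpa itzrf xxram yvlk aww pjndu
Hunk 2: at line 3 remove [fojki,gtp] add [auml,bhb] -> 13 lines: ontcw rbsqe hyogg auml bhb hkbpt cspc ixpa itzrf xxram yvlk aww pjndu
Hunk 3: at line 4 remove [bhb,hkbpt,cspc] add [hcskc,tgf,uozh] -> 13 lines: ontcw rbsqe hyogg auml hcskc tgf uozh ixpa itzrf xxram yvlk aww pjndu
Hunk 4: at line 7 remove [itzrf,xxram,yvlk] add [qeejr,rqfp,vja] -> 13 lines: ontcw rbsqe hyogg auml hcskc tgf uozh ixpa qeejr rqfp vja aww pjndu
Hunk 5: at line 9 remove [vja] add [fen] -> 13 lines: ontcw rbsqe hyogg auml hcskc tgf uozh ixpa qeejr rqfp fen aww pjndu
Hunk 6: at line 8 remove [rqfp,fen] add [lecpl] -> 12 lines: ontcw rbsqe hyogg auml hcskc tgf uozh ixpa qeejr lecpl aww pjndu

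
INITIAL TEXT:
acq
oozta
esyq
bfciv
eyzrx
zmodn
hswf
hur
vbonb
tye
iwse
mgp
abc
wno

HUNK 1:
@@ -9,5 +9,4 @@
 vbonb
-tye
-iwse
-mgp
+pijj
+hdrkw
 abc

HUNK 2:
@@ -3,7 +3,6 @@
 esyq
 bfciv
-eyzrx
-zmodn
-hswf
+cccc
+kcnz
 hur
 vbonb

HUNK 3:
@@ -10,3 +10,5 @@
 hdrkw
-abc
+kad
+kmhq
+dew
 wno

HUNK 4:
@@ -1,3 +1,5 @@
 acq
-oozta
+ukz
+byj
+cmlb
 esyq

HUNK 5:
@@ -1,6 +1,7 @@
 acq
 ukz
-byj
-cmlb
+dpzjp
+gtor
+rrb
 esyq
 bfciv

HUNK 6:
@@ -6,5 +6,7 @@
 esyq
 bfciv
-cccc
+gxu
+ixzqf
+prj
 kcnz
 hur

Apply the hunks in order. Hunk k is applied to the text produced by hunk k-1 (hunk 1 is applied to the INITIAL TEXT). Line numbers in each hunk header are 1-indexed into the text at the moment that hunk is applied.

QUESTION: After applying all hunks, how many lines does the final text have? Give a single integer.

Answer: 19

Derivation:
Hunk 1: at line 9 remove [tye,iwse,mgp] add [pijj,hdrkw] -> 13 lines: acq oozta esyq bfciv eyzrx zmodn hswf hur vbonb pijj hdrkw abc wno
Hunk 2: at line 3 remove [eyzrx,zmodn,hswf] add [cccc,kcnz] -> 12 lines: acq oozta esyq bfciv cccc kcnz hur vbonb pijj hdrkw abc wno
Hunk 3: at line 10 remove [abc] add [kad,kmhq,dew] -> 14 lines: acq oozta esyq bfciv cccc kcnz hur vbonb pijj hdrkw kad kmhq dew wno
Hunk 4: at line 1 remove [oozta] add [ukz,byj,cmlb] -> 16 lines: acq ukz byj cmlb esyq bfciv cccc kcnz hur vbonb pijj hdrkw kad kmhq dew wno
Hunk 5: at line 1 remove [byj,cmlb] add [dpzjp,gtor,rrb] -> 17 lines: acq ukz dpzjp gtor rrb esyq bfciv cccc kcnz hur vbonb pijj hdrkw kad kmhq dew wno
Hunk 6: at line 6 remove [cccc] add [gxu,ixzqf,prj] -> 19 lines: acq ukz dpzjp gtor rrb esyq bfciv gxu ixzqf prj kcnz hur vbonb pijj hdrkw kad kmhq dew wno
Final line count: 19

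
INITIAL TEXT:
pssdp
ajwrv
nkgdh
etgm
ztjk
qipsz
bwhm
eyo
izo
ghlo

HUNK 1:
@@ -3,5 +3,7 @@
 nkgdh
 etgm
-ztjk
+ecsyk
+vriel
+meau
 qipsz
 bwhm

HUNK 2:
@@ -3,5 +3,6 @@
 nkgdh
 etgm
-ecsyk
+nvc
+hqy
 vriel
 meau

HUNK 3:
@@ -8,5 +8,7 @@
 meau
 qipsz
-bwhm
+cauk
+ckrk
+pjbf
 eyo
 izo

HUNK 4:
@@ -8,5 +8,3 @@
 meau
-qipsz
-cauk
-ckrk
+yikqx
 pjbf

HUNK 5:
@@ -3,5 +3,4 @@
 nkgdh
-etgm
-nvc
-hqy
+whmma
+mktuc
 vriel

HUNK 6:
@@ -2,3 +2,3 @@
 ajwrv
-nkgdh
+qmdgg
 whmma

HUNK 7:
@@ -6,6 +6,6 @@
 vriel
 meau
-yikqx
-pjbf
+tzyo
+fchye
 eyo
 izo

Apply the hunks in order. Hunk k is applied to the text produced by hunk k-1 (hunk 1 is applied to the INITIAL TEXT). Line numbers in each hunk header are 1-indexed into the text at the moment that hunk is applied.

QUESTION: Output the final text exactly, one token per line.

Answer: pssdp
ajwrv
qmdgg
whmma
mktuc
vriel
meau
tzyo
fchye
eyo
izo
ghlo

Derivation:
Hunk 1: at line 3 remove [ztjk] add [ecsyk,vriel,meau] -> 12 lines: pssdp ajwrv nkgdh etgm ecsyk vriel meau qipsz bwhm eyo izo ghlo
Hunk 2: at line 3 remove [ecsyk] add [nvc,hqy] -> 13 lines: pssdp ajwrv nkgdh etgm nvc hqy vriel meau qipsz bwhm eyo izo ghlo
Hunk 3: at line 8 remove [bwhm] add [cauk,ckrk,pjbf] -> 15 lines: pssdp ajwrv nkgdh etgm nvc hqy vriel meau qipsz cauk ckrk pjbf eyo izo ghlo
Hunk 4: at line 8 remove [qipsz,cauk,ckrk] add [yikqx] -> 13 lines: pssdp ajwrv nkgdh etgm nvc hqy vriel meau yikqx pjbf eyo izo ghlo
Hunk 5: at line 3 remove [etgm,nvc,hqy] add [whmma,mktuc] -> 12 lines: pssdp ajwrv nkgdh whmma mktuc vriel meau yikqx pjbf eyo izo ghlo
Hunk 6: at line 2 remove [nkgdh] add [qmdgg] -> 12 lines: pssdp ajwrv qmdgg whmma mktuc vriel meau yikqx pjbf eyo izo ghlo
Hunk 7: at line 6 remove [yikqx,pjbf] add [tzyo,fchye] -> 12 lines: pssdp ajwrv qmdgg whmma mktuc vriel meau tzyo fchye eyo izo ghlo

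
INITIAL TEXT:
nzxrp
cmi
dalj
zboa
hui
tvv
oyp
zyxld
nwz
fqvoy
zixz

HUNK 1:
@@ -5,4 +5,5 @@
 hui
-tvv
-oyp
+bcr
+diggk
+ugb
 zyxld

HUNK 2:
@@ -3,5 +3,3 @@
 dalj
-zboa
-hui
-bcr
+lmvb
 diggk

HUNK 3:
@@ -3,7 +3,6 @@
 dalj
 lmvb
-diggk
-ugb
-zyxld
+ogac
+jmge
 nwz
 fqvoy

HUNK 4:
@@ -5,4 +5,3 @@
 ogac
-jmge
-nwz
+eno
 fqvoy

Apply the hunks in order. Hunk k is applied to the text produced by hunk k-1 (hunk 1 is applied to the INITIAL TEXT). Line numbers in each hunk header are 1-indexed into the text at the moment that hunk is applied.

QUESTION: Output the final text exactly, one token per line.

Answer: nzxrp
cmi
dalj
lmvb
ogac
eno
fqvoy
zixz

Derivation:
Hunk 1: at line 5 remove [tvv,oyp] add [bcr,diggk,ugb] -> 12 lines: nzxrp cmi dalj zboa hui bcr diggk ugb zyxld nwz fqvoy zixz
Hunk 2: at line 3 remove [zboa,hui,bcr] add [lmvb] -> 10 lines: nzxrp cmi dalj lmvb diggk ugb zyxld nwz fqvoy zixz
Hunk 3: at line 3 remove [diggk,ugb,zyxld] add [ogac,jmge] -> 9 lines: nzxrp cmi dalj lmvb ogac jmge nwz fqvoy zixz
Hunk 4: at line 5 remove [jmge,nwz] add [eno] -> 8 lines: nzxrp cmi dalj lmvb ogac eno fqvoy zixz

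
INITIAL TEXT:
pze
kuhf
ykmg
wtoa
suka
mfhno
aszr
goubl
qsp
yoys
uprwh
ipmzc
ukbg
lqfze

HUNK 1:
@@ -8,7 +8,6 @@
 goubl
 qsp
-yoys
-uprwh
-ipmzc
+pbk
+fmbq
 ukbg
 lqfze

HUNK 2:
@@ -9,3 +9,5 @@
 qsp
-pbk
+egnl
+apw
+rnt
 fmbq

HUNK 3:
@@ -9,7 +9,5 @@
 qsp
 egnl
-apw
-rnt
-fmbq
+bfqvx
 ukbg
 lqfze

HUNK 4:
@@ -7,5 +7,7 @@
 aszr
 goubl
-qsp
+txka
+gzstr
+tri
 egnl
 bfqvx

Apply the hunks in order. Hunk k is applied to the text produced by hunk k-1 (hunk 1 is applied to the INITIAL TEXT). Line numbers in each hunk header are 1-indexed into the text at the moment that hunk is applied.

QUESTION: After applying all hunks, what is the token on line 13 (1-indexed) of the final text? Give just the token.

Hunk 1: at line 8 remove [yoys,uprwh,ipmzc] add [pbk,fmbq] -> 13 lines: pze kuhf ykmg wtoa suka mfhno aszr goubl qsp pbk fmbq ukbg lqfze
Hunk 2: at line 9 remove [pbk] add [egnl,apw,rnt] -> 15 lines: pze kuhf ykmg wtoa suka mfhno aszr goubl qsp egnl apw rnt fmbq ukbg lqfze
Hunk 3: at line 9 remove [apw,rnt,fmbq] add [bfqvx] -> 13 lines: pze kuhf ykmg wtoa suka mfhno aszr goubl qsp egnl bfqvx ukbg lqfze
Hunk 4: at line 7 remove [qsp] add [txka,gzstr,tri] -> 15 lines: pze kuhf ykmg wtoa suka mfhno aszr goubl txka gzstr tri egnl bfqvx ukbg lqfze
Final line 13: bfqvx

Answer: bfqvx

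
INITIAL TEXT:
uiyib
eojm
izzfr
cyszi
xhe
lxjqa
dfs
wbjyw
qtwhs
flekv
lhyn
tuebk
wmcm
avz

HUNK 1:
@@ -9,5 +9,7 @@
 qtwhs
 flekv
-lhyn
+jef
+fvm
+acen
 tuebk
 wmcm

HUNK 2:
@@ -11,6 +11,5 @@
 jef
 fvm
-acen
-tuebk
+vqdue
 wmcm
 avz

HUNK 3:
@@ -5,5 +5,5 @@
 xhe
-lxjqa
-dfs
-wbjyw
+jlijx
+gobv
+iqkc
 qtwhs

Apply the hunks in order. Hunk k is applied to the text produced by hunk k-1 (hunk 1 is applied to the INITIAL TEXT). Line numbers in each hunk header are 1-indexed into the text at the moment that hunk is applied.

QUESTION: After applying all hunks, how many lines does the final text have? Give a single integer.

Answer: 15

Derivation:
Hunk 1: at line 9 remove [lhyn] add [jef,fvm,acen] -> 16 lines: uiyib eojm izzfr cyszi xhe lxjqa dfs wbjyw qtwhs flekv jef fvm acen tuebk wmcm avz
Hunk 2: at line 11 remove [acen,tuebk] add [vqdue] -> 15 lines: uiyib eojm izzfr cyszi xhe lxjqa dfs wbjyw qtwhs flekv jef fvm vqdue wmcm avz
Hunk 3: at line 5 remove [lxjqa,dfs,wbjyw] add [jlijx,gobv,iqkc] -> 15 lines: uiyib eojm izzfr cyszi xhe jlijx gobv iqkc qtwhs flekv jef fvm vqdue wmcm avz
Final line count: 15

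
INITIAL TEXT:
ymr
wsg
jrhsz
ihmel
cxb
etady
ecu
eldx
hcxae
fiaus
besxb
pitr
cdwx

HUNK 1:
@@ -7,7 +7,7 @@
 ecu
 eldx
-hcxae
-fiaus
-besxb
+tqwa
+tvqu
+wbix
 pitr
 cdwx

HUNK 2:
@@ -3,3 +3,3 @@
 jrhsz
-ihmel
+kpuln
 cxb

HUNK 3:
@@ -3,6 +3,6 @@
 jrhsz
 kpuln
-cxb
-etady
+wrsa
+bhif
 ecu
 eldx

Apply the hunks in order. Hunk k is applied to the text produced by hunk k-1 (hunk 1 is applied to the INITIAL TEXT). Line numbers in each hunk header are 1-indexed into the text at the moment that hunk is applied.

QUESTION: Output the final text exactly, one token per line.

Hunk 1: at line 7 remove [hcxae,fiaus,besxb] add [tqwa,tvqu,wbix] -> 13 lines: ymr wsg jrhsz ihmel cxb etady ecu eldx tqwa tvqu wbix pitr cdwx
Hunk 2: at line 3 remove [ihmel] add [kpuln] -> 13 lines: ymr wsg jrhsz kpuln cxb etady ecu eldx tqwa tvqu wbix pitr cdwx
Hunk 3: at line 3 remove [cxb,etady] add [wrsa,bhif] -> 13 lines: ymr wsg jrhsz kpuln wrsa bhif ecu eldx tqwa tvqu wbix pitr cdwx

Answer: ymr
wsg
jrhsz
kpuln
wrsa
bhif
ecu
eldx
tqwa
tvqu
wbix
pitr
cdwx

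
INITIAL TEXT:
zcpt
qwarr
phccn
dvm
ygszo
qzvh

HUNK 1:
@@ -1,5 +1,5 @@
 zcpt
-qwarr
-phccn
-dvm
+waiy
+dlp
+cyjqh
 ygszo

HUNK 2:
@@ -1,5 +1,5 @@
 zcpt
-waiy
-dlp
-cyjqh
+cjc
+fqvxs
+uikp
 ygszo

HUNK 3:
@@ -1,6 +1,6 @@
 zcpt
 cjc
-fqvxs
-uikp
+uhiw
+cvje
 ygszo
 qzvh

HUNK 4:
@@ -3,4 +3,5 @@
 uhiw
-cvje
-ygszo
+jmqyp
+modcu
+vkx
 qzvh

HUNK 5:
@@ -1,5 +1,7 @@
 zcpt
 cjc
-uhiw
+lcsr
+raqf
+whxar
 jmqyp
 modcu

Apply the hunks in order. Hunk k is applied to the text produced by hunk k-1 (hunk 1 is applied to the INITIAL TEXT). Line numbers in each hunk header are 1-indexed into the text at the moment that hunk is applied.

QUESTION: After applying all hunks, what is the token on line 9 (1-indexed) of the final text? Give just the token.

Answer: qzvh

Derivation:
Hunk 1: at line 1 remove [qwarr,phccn,dvm] add [waiy,dlp,cyjqh] -> 6 lines: zcpt waiy dlp cyjqh ygszo qzvh
Hunk 2: at line 1 remove [waiy,dlp,cyjqh] add [cjc,fqvxs,uikp] -> 6 lines: zcpt cjc fqvxs uikp ygszo qzvh
Hunk 3: at line 1 remove [fqvxs,uikp] add [uhiw,cvje] -> 6 lines: zcpt cjc uhiw cvje ygszo qzvh
Hunk 4: at line 3 remove [cvje,ygszo] add [jmqyp,modcu,vkx] -> 7 lines: zcpt cjc uhiw jmqyp modcu vkx qzvh
Hunk 5: at line 1 remove [uhiw] add [lcsr,raqf,whxar] -> 9 lines: zcpt cjc lcsr raqf whxar jmqyp modcu vkx qzvh
Final line 9: qzvh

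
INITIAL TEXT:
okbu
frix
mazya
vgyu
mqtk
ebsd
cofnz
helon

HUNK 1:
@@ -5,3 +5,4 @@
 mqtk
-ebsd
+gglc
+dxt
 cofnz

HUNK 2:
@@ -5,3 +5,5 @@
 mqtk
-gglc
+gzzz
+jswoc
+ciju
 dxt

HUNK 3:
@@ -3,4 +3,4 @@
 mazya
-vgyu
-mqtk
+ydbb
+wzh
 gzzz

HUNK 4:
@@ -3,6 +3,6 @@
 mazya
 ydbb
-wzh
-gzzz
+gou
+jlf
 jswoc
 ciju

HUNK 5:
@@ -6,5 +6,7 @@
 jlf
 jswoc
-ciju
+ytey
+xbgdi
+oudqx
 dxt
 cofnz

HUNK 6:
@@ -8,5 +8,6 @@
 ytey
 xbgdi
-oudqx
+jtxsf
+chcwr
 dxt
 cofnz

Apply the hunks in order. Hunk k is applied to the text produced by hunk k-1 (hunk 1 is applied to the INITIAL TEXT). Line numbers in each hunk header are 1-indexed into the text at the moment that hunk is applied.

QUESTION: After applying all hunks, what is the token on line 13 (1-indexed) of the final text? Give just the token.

Hunk 1: at line 5 remove [ebsd] add [gglc,dxt] -> 9 lines: okbu frix mazya vgyu mqtk gglc dxt cofnz helon
Hunk 2: at line 5 remove [gglc] add [gzzz,jswoc,ciju] -> 11 lines: okbu frix mazya vgyu mqtk gzzz jswoc ciju dxt cofnz helon
Hunk 3: at line 3 remove [vgyu,mqtk] add [ydbb,wzh] -> 11 lines: okbu frix mazya ydbb wzh gzzz jswoc ciju dxt cofnz helon
Hunk 4: at line 3 remove [wzh,gzzz] add [gou,jlf] -> 11 lines: okbu frix mazya ydbb gou jlf jswoc ciju dxt cofnz helon
Hunk 5: at line 6 remove [ciju] add [ytey,xbgdi,oudqx] -> 13 lines: okbu frix mazya ydbb gou jlf jswoc ytey xbgdi oudqx dxt cofnz helon
Hunk 6: at line 8 remove [oudqx] add [jtxsf,chcwr] -> 14 lines: okbu frix mazya ydbb gou jlf jswoc ytey xbgdi jtxsf chcwr dxt cofnz helon
Final line 13: cofnz

Answer: cofnz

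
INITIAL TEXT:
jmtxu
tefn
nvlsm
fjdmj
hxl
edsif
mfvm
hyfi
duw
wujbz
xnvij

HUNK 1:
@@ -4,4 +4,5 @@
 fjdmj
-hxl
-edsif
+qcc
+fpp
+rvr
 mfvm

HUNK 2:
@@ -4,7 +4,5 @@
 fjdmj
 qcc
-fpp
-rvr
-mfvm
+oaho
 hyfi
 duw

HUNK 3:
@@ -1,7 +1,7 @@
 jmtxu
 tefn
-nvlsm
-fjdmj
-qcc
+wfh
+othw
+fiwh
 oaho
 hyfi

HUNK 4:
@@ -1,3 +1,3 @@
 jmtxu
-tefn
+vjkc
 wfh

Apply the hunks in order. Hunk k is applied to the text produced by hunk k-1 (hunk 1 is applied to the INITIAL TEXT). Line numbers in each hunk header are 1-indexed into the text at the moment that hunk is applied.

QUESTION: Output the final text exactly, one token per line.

Hunk 1: at line 4 remove [hxl,edsif] add [qcc,fpp,rvr] -> 12 lines: jmtxu tefn nvlsm fjdmj qcc fpp rvr mfvm hyfi duw wujbz xnvij
Hunk 2: at line 4 remove [fpp,rvr,mfvm] add [oaho] -> 10 lines: jmtxu tefn nvlsm fjdmj qcc oaho hyfi duw wujbz xnvij
Hunk 3: at line 1 remove [nvlsm,fjdmj,qcc] add [wfh,othw,fiwh] -> 10 lines: jmtxu tefn wfh othw fiwh oaho hyfi duw wujbz xnvij
Hunk 4: at line 1 remove [tefn] add [vjkc] -> 10 lines: jmtxu vjkc wfh othw fiwh oaho hyfi duw wujbz xnvij

Answer: jmtxu
vjkc
wfh
othw
fiwh
oaho
hyfi
duw
wujbz
xnvij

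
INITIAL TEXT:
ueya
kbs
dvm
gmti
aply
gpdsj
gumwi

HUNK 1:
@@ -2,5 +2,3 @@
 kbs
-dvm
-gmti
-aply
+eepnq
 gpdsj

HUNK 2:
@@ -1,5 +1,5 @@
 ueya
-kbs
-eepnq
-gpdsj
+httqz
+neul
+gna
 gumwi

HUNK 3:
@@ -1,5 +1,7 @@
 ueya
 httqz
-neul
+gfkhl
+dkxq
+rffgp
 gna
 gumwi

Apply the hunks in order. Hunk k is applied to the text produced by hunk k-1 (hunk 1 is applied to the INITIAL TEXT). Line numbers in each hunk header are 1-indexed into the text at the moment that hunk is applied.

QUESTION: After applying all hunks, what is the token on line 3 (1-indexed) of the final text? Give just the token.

Answer: gfkhl

Derivation:
Hunk 1: at line 2 remove [dvm,gmti,aply] add [eepnq] -> 5 lines: ueya kbs eepnq gpdsj gumwi
Hunk 2: at line 1 remove [kbs,eepnq,gpdsj] add [httqz,neul,gna] -> 5 lines: ueya httqz neul gna gumwi
Hunk 3: at line 1 remove [neul] add [gfkhl,dkxq,rffgp] -> 7 lines: ueya httqz gfkhl dkxq rffgp gna gumwi
Final line 3: gfkhl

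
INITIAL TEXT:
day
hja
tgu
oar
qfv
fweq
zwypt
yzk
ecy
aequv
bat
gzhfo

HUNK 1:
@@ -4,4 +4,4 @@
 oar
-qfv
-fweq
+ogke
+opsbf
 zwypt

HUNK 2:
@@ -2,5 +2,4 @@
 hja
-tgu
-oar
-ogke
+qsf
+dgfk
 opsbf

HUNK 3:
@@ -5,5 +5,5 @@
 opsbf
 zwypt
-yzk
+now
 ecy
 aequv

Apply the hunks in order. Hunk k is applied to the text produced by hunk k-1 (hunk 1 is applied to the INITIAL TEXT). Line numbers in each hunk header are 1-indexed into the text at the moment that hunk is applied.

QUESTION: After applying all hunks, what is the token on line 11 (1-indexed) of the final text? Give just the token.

Answer: gzhfo

Derivation:
Hunk 1: at line 4 remove [qfv,fweq] add [ogke,opsbf] -> 12 lines: day hja tgu oar ogke opsbf zwypt yzk ecy aequv bat gzhfo
Hunk 2: at line 2 remove [tgu,oar,ogke] add [qsf,dgfk] -> 11 lines: day hja qsf dgfk opsbf zwypt yzk ecy aequv bat gzhfo
Hunk 3: at line 5 remove [yzk] add [now] -> 11 lines: day hja qsf dgfk opsbf zwypt now ecy aequv bat gzhfo
Final line 11: gzhfo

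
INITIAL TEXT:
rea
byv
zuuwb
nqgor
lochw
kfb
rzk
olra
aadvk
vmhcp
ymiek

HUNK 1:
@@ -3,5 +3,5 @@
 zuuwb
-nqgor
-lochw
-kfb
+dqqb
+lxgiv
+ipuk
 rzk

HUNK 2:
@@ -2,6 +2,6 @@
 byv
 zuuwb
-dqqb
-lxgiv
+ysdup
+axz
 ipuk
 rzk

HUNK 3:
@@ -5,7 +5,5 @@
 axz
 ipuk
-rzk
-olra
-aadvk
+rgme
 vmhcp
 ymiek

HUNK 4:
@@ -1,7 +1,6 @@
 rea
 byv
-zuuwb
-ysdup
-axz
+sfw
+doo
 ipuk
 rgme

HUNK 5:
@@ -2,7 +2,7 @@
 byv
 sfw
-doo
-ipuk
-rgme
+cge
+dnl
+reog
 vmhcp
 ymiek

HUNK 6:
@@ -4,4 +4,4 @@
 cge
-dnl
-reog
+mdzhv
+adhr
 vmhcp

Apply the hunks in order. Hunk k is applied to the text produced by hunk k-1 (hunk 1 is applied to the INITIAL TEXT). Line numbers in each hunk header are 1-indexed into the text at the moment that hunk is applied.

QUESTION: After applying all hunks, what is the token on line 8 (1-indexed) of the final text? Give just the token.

Answer: ymiek

Derivation:
Hunk 1: at line 3 remove [nqgor,lochw,kfb] add [dqqb,lxgiv,ipuk] -> 11 lines: rea byv zuuwb dqqb lxgiv ipuk rzk olra aadvk vmhcp ymiek
Hunk 2: at line 2 remove [dqqb,lxgiv] add [ysdup,axz] -> 11 lines: rea byv zuuwb ysdup axz ipuk rzk olra aadvk vmhcp ymiek
Hunk 3: at line 5 remove [rzk,olra,aadvk] add [rgme] -> 9 lines: rea byv zuuwb ysdup axz ipuk rgme vmhcp ymiek
Hunk 4: at line 1 remove [zuuwb,ysdup,axz] add [sfw,doo] -> 8 lines: rea byv sfw doo ipuk rgme vmhcp ymiek
Hunk 5: at line 2 remove [doo,ipuk,rgme] add [cge,dnl,reog] -> 8 lines: rea byv sfw cge dnl reog vmhcp ymiek
Hunk 6: at line 4 remove [dnl,reog] add [mdzhv,adhr] -> 8 lines: rea byv sfw cge mdzhv adhr vmhcp ymiek
Final line 8: ymiek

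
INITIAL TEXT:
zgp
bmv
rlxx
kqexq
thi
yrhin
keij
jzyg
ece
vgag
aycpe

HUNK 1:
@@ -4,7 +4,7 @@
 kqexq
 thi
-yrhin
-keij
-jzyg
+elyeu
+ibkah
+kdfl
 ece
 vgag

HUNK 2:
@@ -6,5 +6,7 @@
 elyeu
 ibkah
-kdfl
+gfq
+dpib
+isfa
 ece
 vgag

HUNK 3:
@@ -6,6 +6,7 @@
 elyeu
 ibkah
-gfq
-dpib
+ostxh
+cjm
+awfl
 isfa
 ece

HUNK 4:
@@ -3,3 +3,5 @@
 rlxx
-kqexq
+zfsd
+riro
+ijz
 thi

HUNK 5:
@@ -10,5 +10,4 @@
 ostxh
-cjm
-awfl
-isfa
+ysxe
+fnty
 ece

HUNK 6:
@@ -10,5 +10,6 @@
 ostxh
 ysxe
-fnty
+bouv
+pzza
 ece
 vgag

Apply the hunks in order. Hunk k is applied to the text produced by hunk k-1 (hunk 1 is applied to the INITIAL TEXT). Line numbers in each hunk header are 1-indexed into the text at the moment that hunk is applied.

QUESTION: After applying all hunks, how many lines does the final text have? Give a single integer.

Hunk 1: at line 4 remove [yrhin,keij,jzyg] add [elyeu,ibkah,kdfl] -> 11 lines: zgp bmv rlxx kqexq thi elyeu ibkah kdfl ece vgag aycpe
Hunk 2: at line 6 remove [kdfl] add [gfq,dpib,isfa] -> 13 lines: zgp bmv rlxx kqexq thi elyeu ibkah gfq dpib isfa ece vgag aycpe
Hunk 3: at line 6 remove [gfq,dpib] add [ostxh,cjm,awfl] -> 14 lines: zgp bmv rlxx kqexq thi elyeu ibkah ostxh cjm awfl isfa ece vgag aycpe
Hunk 4: at line 3 remove [kqexq] add [zfsd,riro,ijz] -> 16 lines: zgp bmv rlxx zfsd riro ijz thi elyeu ibkah ostxh cjm awfl isfa ece vgag aycpe
Hunk 5: at line 10 remove [cjm,awfl,isfa] add [ysxe,fnty] -> 15 lines: zgp bmv rlxx zfsd riro ijz thi elyeu ibkah ostxh ysxe fnty ece vgag aycpe
Hunk 6: at line 10 remove [fnty] add [bouv,pzza] -> 16 lines: zgp bmv rlxx zfsd riro ijz thi elyeu ibkah ostxh ysxe bouv pzza ece vgag aycpe
Final line count: 16

Answer: 16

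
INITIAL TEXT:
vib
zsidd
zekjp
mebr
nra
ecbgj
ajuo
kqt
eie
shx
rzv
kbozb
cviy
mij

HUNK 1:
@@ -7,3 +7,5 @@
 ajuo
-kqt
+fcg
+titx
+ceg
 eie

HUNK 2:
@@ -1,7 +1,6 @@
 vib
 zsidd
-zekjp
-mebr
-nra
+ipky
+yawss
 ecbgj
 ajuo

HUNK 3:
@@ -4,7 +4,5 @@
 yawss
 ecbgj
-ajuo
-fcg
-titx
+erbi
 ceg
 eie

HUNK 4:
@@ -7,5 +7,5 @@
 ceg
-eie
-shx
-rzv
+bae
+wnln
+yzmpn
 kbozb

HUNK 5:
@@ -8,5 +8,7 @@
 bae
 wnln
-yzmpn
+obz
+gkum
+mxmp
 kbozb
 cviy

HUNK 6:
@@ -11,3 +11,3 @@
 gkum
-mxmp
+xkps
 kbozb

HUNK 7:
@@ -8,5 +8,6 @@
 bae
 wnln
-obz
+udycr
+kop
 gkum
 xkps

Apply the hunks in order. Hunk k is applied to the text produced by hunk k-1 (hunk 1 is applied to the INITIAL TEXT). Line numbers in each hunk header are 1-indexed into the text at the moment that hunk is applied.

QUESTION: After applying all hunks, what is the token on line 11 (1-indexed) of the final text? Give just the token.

Hunk 1: at line 7 remove [kqt] add [fcg,titx,ceg] -> 16 lines: vib zsidd zekjp mebr nra ecbgj ajuo fcg titx ceg eie shx rzv kbozb cviy mij
Hunk 2: at line 1 remove [zekjp,mebr,nra] add [ipky,yawss] -> 15 lines: vib zsidd ipky yawss ecbgj ajuo fcg titx ceg eie shx rzv kbozb cviy mij
Hunk 3: at line 4 remove [ajuo,fcg,titx] add [erbi] -> 13 lines: vib zsidd ipky yawss ecbgj erbi ceg eie shx rzv kbozb cviy mij
Hunk 4: at line 7 remove [eie,shx,rzv] add [bae,wnln,yzmpn] -> 13 lines: vib zsidd ipky yawss ecbgj erbi ceg bae wnln yzmpn kbozb cviy mij
Hunk 5: at line 8 remove [yzmpn] add [obz,gkum,mxmp] -> 15 lines: vib zsidd ipky yawss ecbgj erbi ceg bae wnln obz gkum mxmp kbozb cviy mij
Hunk 6: at line 11 remove [mxmp] add [xkps] -> 15 lines: vib zsidd ipky yawss ecbgj erbi ceg bae wnln obz gkum xkps kbozb cviy mij
Hunk 7: at line 8 remove [obz] add [udycr,kop] -> 16 lines: vib zsidd ipky yawss ecbgj erbi ceg bae wnln udycr kop gkum xkps kbozb cviy mij
Final line 11: kop

Answer: kop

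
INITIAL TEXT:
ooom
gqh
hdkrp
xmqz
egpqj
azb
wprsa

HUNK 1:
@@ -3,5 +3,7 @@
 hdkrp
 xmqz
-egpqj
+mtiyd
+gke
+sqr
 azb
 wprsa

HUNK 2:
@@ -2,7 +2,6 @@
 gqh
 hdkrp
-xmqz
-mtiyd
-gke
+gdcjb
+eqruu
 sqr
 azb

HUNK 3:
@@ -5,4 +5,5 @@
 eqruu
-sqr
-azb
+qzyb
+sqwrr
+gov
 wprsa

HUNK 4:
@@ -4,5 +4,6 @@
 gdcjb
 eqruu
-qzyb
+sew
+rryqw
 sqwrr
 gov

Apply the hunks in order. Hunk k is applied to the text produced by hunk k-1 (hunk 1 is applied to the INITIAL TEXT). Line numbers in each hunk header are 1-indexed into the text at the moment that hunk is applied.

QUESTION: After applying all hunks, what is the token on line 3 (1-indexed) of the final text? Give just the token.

Hunk 1: at line 3 remove [egpqj] add [mtiyd,gke,sqr] -> 9 lines: ooom gqh hdkrp xmqz mtiyd gke sqr azb wprsa
Hunk 2: at line 2 remove [xmqz,mtiyd,gke] add [gdcjb,eqruu] -> 8 lines: ooom gqh hdkrp gdcjb eqruu sqr azb wprsa
Hunk 3: at line 5 remove [sqr,azb] add [qzyb,sqwrr,gov] -> 9 lines: ooom gqh hdkrp gdcjb eqruu qzyb sqwrr gov wprsa
Hunk 4: at line 4 remove [qzyb] add [sew,rryqw] -> 10 lines: ooom gqh hdkrp gdcjb eqruu sew rryqw sqwrr gov wprsa
Final line 3: hdkrp

Answer: hdkrp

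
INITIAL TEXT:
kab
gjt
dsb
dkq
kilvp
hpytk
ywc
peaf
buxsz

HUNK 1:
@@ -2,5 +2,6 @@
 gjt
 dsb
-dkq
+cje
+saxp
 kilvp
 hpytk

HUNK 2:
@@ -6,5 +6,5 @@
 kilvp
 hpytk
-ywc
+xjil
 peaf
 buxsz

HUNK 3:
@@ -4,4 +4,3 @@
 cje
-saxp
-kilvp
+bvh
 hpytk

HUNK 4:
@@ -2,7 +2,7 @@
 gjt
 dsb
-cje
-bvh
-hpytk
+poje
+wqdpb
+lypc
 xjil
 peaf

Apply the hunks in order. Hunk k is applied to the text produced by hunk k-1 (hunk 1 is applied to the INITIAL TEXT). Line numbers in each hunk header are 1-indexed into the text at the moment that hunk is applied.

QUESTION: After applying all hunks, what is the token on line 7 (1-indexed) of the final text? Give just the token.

Answer: xjil

Derivation:
Hunk 1: at line 2 remove [dkq] add [cje,saxp] -> 10 lines: kab gjt dsb cje saxp kilvp hpytk ywc peaf buxsz
Hunk 2: at line 6 remove [ywc] add [xjil] -> 10 lines: kab gjt dsb cje saxp kilvp hpytk xjil peaf buxsz
Hunk 3: at line 4 remove [saxp,kilvp] add [bvh] -> 9 lines: kab gjt dsb cje bvh hpytk xjil peaf buxsz
Hunk 4: at line 2 remove [cje,bvh,hpytk] add [poje,wqdpb,lypc] -> 9 lines: kab gjt dsb poje wqdpb lypc xjil peaf buxsz
Final line 7: xjil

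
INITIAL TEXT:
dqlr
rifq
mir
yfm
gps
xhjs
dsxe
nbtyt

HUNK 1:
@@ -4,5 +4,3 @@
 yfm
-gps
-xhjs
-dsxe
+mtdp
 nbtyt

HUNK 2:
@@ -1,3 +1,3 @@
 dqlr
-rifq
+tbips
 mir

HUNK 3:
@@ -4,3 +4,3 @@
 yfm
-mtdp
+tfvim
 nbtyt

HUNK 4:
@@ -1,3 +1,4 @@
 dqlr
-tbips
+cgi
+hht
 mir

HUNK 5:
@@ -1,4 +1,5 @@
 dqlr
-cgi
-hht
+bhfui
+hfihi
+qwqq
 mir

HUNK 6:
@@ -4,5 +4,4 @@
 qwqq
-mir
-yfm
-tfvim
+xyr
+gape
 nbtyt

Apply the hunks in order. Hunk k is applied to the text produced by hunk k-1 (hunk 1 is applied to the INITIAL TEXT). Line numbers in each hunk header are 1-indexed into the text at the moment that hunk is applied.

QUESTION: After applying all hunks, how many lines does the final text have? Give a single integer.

Hunk 1: at line 4 remove [gps,xhjs,dsxe] add [mtdp] -> 6 lines: dqlr rifq mir yfm mtdp nbtyt
Hunk 2: at line 1 remove [rifq] add [tbips] -> 6 lines: dqlr tbips mir yfm mtdp nbtyt
Hunk 3: at line 4 remove [mtdp] add [tfvim] -> 6 lines: dqlr tbips mir yfm tfvim nbtyt
Hunk 4: at line 1 remove [tbips] add [cgi,hht] -> 7 lines: dqlr cgi hht mir yfm tfvim nbtyt
Hunk 5: at line 1 remove [cgi,hht] add [bhfui,hfihi,qwqq] -> 8 lines: dqlr bhfui hfihi qwqq mir yfm tfvim nbtyt
Hunk 6: at line 4 remove [mir,yfm,tfvim] add [xyr,gape] -> 7 lines: dqlr bhfui hfihi qwqq xyr gape nbtyt
Final line count: 7

Answer: 7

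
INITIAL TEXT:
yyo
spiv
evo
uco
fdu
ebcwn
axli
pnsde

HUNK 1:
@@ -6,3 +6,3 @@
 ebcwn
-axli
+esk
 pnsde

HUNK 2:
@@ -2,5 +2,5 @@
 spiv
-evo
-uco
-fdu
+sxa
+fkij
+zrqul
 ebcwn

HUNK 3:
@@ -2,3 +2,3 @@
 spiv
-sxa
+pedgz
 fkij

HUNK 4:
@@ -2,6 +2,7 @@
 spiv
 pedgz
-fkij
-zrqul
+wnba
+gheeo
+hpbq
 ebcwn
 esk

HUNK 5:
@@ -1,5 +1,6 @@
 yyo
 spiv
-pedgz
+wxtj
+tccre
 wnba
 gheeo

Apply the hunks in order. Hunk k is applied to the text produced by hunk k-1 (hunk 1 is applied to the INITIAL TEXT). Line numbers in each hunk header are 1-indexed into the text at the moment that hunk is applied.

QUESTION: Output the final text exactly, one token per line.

Answer: yyo
spiv
wxtj
tccre
wnba
gheeo
hpbq
ebcwn
esk
pnsde

Derivation:
Hunk 1: at line 6 remove [axli] add [esk] -> 8 lines: yyo spiv evo uco fdu ebcwn esk pnsde
Hunk 2: at line 2 remove [evo,uco,fdu] add [sxa,fkij,zrqul] -> 8 lines: yyo spiv sxa fkij zrqul ebcwn esk pnsde
Hunk 3: at line 2 remove [sxa] add [pedgz] -> 8 lines: yyo spiv pedgz fkij zrqul ebcwn esk pnsde
Hunk 4: at line 2 remove [fkij,zrqul] add [wnba,gheeo,hpbq] -> 9 lines: yyo spiv pedgz wnba gheeo hpbq ebcwn esk pnsde
Hunk 5: at line 1 remove [pedgz] add [wxtj,tccre] -> 10 lines: yyo spiv wxtj tccre wnba gheeo hpbq ebcwn esk pnsde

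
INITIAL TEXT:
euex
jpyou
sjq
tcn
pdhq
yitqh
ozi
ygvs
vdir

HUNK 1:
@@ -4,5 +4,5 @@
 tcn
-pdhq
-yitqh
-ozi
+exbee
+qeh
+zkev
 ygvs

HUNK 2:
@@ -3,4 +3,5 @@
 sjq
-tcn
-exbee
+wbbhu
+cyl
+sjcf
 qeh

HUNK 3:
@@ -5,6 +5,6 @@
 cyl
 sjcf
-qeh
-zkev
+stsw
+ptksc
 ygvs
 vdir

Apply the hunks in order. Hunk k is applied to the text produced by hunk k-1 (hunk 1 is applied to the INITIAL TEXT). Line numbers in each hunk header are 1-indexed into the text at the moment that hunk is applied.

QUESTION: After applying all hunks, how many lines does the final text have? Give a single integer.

Hunk 1: at line 4 remove [pdhq,yitqh,ozi] add [exbee,qeh,zkev] -> 9 lines: euex jpyou sjq tcn exbee qeh zkev ygvs vdir
Hunk 2: at line 3 remove [tcn,exbee] add [wbbhu,cyl,sjcf] -> 10 lines: euex jpyou sjq wbbhu cyl sjcf qeh zkev ygvs vdir
Hunk 3: at line 5 remove [qeh,zkev] add [stsw,ptksc] -> 10 lines: euex jpyou sjq wbbhu cyl sjcf stsw ptksc ygvs vdir
Final line count: 10

Answer: 10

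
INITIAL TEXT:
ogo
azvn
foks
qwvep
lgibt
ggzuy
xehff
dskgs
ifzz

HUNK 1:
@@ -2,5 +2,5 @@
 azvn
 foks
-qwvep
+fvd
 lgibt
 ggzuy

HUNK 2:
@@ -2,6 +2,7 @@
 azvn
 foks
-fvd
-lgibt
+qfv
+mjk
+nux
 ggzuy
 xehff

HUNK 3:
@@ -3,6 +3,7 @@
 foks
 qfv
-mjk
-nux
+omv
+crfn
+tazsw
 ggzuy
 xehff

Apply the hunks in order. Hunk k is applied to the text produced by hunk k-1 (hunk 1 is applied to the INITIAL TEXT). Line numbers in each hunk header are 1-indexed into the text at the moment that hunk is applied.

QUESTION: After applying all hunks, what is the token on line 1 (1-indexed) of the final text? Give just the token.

Hunk 1: at line 2 remove [qwvep] add [fvd] -> 9 lines: ogo azvn foks fvd lgibt ggzuy xehff dskgs ifzz
Hunk 2: at line 2 remove [fvd,lgibt] add [qfv,mjk,nux] -> 10 lines: ogo azvn foks qfv mjk nux ggzuy xehff dskgs ifzz
Hunk 3: at line 3 remove [mjk,nux] add [omv,crfn,tazsw] -> 11 lines: ogo azvn foks qfv omv crfn tazsw ggzuy xehff dskgs ifzz
Final line 1: ogo

Answer: ogo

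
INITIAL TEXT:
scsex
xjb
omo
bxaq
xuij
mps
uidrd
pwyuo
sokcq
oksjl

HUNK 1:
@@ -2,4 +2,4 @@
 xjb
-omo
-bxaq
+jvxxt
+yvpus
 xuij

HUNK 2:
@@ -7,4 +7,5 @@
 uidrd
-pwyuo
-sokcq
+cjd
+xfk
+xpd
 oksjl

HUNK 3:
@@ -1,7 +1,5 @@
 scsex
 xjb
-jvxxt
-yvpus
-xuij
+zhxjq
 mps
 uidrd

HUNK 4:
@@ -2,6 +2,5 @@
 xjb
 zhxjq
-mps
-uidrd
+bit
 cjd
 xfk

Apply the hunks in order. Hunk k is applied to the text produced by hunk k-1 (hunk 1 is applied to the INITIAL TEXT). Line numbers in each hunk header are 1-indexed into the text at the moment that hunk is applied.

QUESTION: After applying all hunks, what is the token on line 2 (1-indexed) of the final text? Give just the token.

Hunk 1: at line 2 remove [omo,bxaq] add [jvxxt,yvpus] -> 10 lines: scsex xjb jvxxt yvpus xuij mps uidrd pwyuo sokcq oksjl
Hunk 2: at line 7 remove [pwyuo,sokcq] add [cjd,xfk,xpd] -> 11 lines: scsex xjb jvxxt yvpus xuij mps uidrd cjd xfk xpd oksjl
Hunk 3: at line 1 remove [jvxxt,yvpus,xuij] add [zhxjq] -> 9 lines: scsex xjb zhxjq mps uidrd cjd xfk xpd oksjl
Hunk 4: at line 2 remove [mps,uidrd] add [bit] -> 8 lines: scsex xjb zhxjq bit cjd xfk xpd oksjl
Final line 2: xjb

Answer: xjb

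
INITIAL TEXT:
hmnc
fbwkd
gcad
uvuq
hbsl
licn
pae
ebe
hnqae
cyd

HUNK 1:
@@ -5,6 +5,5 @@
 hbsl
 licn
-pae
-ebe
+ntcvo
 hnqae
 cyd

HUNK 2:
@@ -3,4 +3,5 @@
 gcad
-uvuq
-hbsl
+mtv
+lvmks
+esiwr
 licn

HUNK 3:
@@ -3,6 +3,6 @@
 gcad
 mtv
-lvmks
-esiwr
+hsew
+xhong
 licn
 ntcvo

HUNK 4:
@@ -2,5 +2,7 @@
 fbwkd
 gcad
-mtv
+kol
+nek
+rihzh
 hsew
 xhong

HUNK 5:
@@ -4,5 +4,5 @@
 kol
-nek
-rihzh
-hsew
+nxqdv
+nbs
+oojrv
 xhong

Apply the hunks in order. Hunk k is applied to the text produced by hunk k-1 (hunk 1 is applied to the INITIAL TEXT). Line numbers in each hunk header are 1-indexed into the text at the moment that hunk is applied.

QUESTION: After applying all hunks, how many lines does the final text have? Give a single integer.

Hunk 1: at line 5 remove [pae,ebe] add [ntcvo] -> 9 lines: hmnc fbwkd gcad uvuq hbsl licn ntcvo hnqae cyd
Hunk 2: at line 3 remove [uvuq,hbsl] add [mtv,lvmks,esiwr] -> 10 lines: hmnc fbwkd gcad mtv lvmks esiwr licn ntcvo hnqae cyd
Hunk 3: at line 3 remove [lvmks,esiwr] add [hsew,xhong] -> 10 lines: hmnc fbwkd gcad mtv hsew xhong licn ntcvo hnqae cyd
Hunk 4: at line 2 remove [mtv] add [kol,nek,rihzh] -> 12 lines: hmnc fbwkd gcad kol nek rihzh hsew xhong licn ntcvo hnqae cyd
Hunk 5: at line 4 remove [nek,rihzh,hsew] add [nxqdv,nbs,oojrv] -> 12 lines: hmnc fbwkd gcad kol nxqdv nbs oojrv xhong licn ntcvo hnqae cyd
Final line count: 12

Answer: 12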